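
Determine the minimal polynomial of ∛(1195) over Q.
m_α(x) = x^3 - 1195

α satisfies α^3 = 1195, so x^3 - 1195 annihilates α. By the rational root test, a rational root p/q (in lowest terms) of x^3 - 1195 would satisfy p^3 = 1195 q^3, forcing q = 1 and p^3 = 1195; but 1195 is not a perfect cube, contradiction. A monic cubic over Q with no rational root is irreducible (any nontrivial factorization would include a linear factor). Hence x^3 - 1195 is the minimal polynomial of α, and in particular [Q(α):Q] = 3.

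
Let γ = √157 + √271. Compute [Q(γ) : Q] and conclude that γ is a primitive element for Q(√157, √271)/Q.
[Q(γ) : Q] = 4 (equivalently, Q(γ) = Q(√157, √271))

Obviously Q(γ) ⊆ Q(√157, √271), and [Q(√157, √271):Q] = 4 (since 157, 271 are distinct squarefree integers > 1 with 42547 not a perfect square). To show equality we compute the minimal polynomial of γ. From γ = √157 + √271: γ^2 = 157 + 2√(42547) + 271 = 428 + 2√(42547), so γ^2 - 428 = 2√(42547); squaring, (γ^2 - 428)^2 = 4·42547, i.e. γ^4 - 856γ^2 + 183184 - 170188 = 0, i.e. γ^4 - 856γ^2 + 12996 = 0. So γ is a root of x^4 - 856x^2 + 12996. This polynomial is irreducible over Q: it has no rational root (each ±√157 ± √271 is irrational), and any factorization into two quadratics over Q would force √(42547) ∈ Q (pairing opposite roots) or √157, √271 ∈ Q (other pairings), all impossible. Hence [Q(γ):Q] = 4 = [Q(√157, √271):Q], so Q(γ) = Q(√157, √271).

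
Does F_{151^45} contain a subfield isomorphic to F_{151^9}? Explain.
Yes: F_{151^9} is a subfield of F_{151^45}

F_{p^m} embeds in F_{p^n} iff m | n (since F_{p^n} is the splitting field of x^(p^n) - x, and F_{p^m} ⊂ F_{p^n} forces p^n to be a power of p^m, i.e. m | n; conversely if m | n then every root of x^(p^m) - x is a root of x^(p^n) - x). Here 9 | 45 (since 45 = 5·9), so F_{151^9} is a subfield of F_{151^45}, and [F_{151^45} : F_{151^9}] = 45/9 = 5.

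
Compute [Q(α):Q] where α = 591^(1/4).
[Q(α):Q] = 4

α is a root of x^4 - 591. By Eisenstein's criterion at the prime p = 3 (which divides the constant term 591 but p^2 = 9 does not, since 591 is squarefree), x^4 - 591 is irreducible over Q. Hence [Q(α):Q] = 4.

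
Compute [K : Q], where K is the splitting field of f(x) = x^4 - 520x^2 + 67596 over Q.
[K : Q] = 4

Solving the quadratic in x^2: x^2 = (520 ± √(520^2 - 4·67596))/2 = (520 ± √16)/2 = (520 ± 4)/2, giving x^2 = 258 or x^2 = 262. So f(x) = (x^2 - 258)(x^2 - 262) and the roots of f are ±√258, ±√262. Hence the splitting field is K = Q(√258, √262). Since 258 and 262 are distinct squarefree integers > 1, their product 67596 is not a perfect square, so √262 ∉ Q(√258). By the tower law [K:Q] = [Q(√258,√262):Q(√258)] · [Q(√258):Q] = 2 · 2 = 4.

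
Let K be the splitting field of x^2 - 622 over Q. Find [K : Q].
[K : Q] = 2

f(x) = x^2 - 622 factors as (x - √622)(x + √622). The splitting field is K = Q(√622). Since 622 is squarefree and > 1, it is not a perfect square, so x^2 - 622 is irreducible over Q and [Q(√622) : Q] = 2. Hence [K : Q] = 2.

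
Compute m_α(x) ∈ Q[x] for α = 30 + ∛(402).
m_α(x) = x^3 - 90x^2 + 2700x - 27402

Set β = α - 30 = ∛(402), so β^3 = 402. Then (α - 30)^3 - 402 = 0, i.e. α is a root of g(x) = (x - 30)^3 - 402 = x^3 - 90x^2 + 2700x - 27402. Since g(x) = h(x - 30) where h(x) = x^3 - 402, and h is irreducible over Q (because 402 is not a perfect cube, so h has no rational root, and a monic cubic with no rational root is irreducible), g is also irreducible (irreducibility is preserved under the substitution x → x - 30). Hence m_α(x) = x^3 - 90x^2 + 2700x - 27402.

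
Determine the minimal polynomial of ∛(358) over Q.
m_α(x) = x^3 - 358

α satisfies α^3 = 358, so x^3 - 358 annihilates α. By the rational root test, a rational root p/q (in lowest terms) of x^3 - 358 would satisfy p^3 = 358 q^3, forcing q = 1 and p^3 = 358; but 358 is not a perfect cube, contradiction. A monic cubic over Q with no rational root is irreducible (any nontrivial factorization would include a linear factor). Hence x^3 - 358 is the minimal polynomial of α, and in particular [Q(α):Q] = 3.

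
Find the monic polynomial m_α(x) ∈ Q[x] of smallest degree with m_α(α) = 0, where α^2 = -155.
m_α(x) = x^2 + 155

α satisfies α^2 + 155 = 0, so x^2 + 155 annihilates α. Since d = -155 is squarefree and ≠ 1, it is not a perfect square in Q, so x^2 + 155 has no rational root and is therefore irreducible over Q (a degree-2 polynomial over a field is irreducible iff it has no root). Hence m_α(x) = x^2 + 155.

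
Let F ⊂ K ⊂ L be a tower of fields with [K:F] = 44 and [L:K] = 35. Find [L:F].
[L:F] = 1540

The tower law says that for any tower of field extensions F ⊂ K ⊂ L with finite degrees, [L:F] = [L:K] · [K:F]. Here this gives [L:F] = 35 · 44 = 1540.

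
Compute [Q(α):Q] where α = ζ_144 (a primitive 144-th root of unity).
[Q(α):Q] = 48

The minimal polynomial of ζ_144 over Q is the 144-th cyclotomic polynomial Φ_144(x), which is irreducible over Q and has degree φ(144) = 48. Hence [Q(α):Q] = φ(144) = 48.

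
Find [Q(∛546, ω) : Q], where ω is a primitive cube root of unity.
[Q(∛546, ω) : Q] = 6

[Q(∛546):Q] = 3 (min poly x^3 - 546, irreducible since 546 is not a perfect cube). [Q(ω):Q] = 2 (min poly x^2 + x + 1). Since Q(∛546) ⊂ R and ω ∉ R, we have ω ∉ Q(∛546), so x^2 + x + 1 remains irreducible over Q(∛546) and [Q(∛546, ω) : Q(∛546)] = 2. By the tower law, [Q(∛546, ω) : Q] = 3 · 2 = 6. (In fact Q(∛546, ω) is the splitting field of x^3 - 546 over Q.)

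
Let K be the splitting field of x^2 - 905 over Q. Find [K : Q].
[K : Q] = 2

f(x) = x^2 - 905 factors as (x - √905)(x + √905). The splitting field is K = Q(√905). Since 905 is squarefree and > 1, it is not a perfect square, so x^2 - 905 is irreducible over Q and [Q(√905) : Q] = 2. Hence [K : Q] = 2.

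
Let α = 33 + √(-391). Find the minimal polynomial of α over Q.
m_α(x) = x^2 - 66x + 1480

From α - 33 = √(-391), squaring gives (α - 33)^2 = -391, i.e. α^2 - 66α + 1089 = -391, so α^2 - 66α + 1480 = 0. The discriminant of x^2 - 66x + 1480 is (-66)^2 - 4·(1480) = 4356 - 5920 = -1564, and 4·(-391) is not a perfect square in Q since -391 is squarefree and ≠ 1. Hence x^2 - 66x + 1480 is irreducible over Q and is the minimal polynomial of α.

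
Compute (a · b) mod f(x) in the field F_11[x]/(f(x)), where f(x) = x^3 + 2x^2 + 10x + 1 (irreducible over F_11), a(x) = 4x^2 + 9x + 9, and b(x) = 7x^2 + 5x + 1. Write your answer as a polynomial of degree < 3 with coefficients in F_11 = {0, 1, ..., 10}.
a · b ≡ 9x^2 + 9x + 4 (mod f(x))

Multiply in F_11[x]: a(x)·b(x) = (4x^2 + 9x + 9)·(7x^2 + 5x + 1) = 6x^4 + 6x^3 + 2x^2 + 10x + 9. This has degree ≥ 3, so divide by f(x) over F_11: 6x^4 + 6x^3 + 2x^2 + 10x + 9 = (6x + 5)·(x^3 + 2x^2 + 10x + 1) + (9x^2 + 9x + 4). Hence a·b ≡ 9x^2 + 9x + 4 (mod f). (F_11[x]/(f) is a field with 11^3 = 1331 elements since f is irreducible of degree 3.)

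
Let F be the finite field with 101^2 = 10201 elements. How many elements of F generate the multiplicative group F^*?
There are φ(10200) = 2560 primitive elements

F_q^* is cyclic of order q - 1 = 10200. A cyclic group of order m has exactly φ(m) generators. Here m = 10200 = 2^3 · 3 · 5^2 · 17, so the number of primitive elements is φ(10200) = 2560.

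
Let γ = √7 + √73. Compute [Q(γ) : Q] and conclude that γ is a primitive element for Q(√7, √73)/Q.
[Q(γ) : Q] = 4 (equivalently, Q(γ) = Q(√7, √73))

Obviously Q(γ) ⊆ Q(√7, √73), and [Q(√7, √73):Q] = 4 (since 7, 73 are distinct squarefree integers > 1 with 511 not a perfect square). To show equality we compute the minimal polynomial of γ. From γ = √7 + √73: γ^2 = 7 + 2√(511) + 73 = 80 + 2√(511), so γ^2 - 80 = 2√(511); squaring, (γ^2 - 80)^2 = 4·511, i.e. γ^4 - 160γ^2 + 6400 - 2044 = 0, i.e. γ^4 - 160γ^2 + 4356 = 0. So γ is a root of x^4 - 160x^2 + 4356. This polynomial is irreducible over Q: it has no rational root (each ±√7 ± √73 is irrational), and any factorization into two quadratics over Q would force √(511) ∈ Q (pairing opposite roots) or √7, √73 ∈ Q (other pairings), all impossible. Hence [Q(γ):Q] = 4 = [Q(√7, √73):Q], so Q(γ) = Q(√7, √73).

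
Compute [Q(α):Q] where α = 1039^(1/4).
[Q(α):Q] = 4

α is a root of x^4 - 1039. By Eisenstein's criterion at the prime p = 1039 (which divides the constant term 1039 but p^2 = 1079521 does not, since 1039 is squarefree), x^4 - 1039 is irreducible over Q. Hence [Q(α):Q] = 4.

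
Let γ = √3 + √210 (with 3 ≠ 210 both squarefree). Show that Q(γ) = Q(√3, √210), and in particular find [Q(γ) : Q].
[Q(γ) : Q] = 4 (equivalently, Q(γ) = Q(√3, √210))

Obviously Q(γ) ⊆ Q(√3, √210), and [Q(√3, √210):Q] = 4 (since 3, 210 are distinct squarefree integers > 1 with 630 not a perfect square). To show equality we compute the minimal polynomial of γ. From γ = √3 + √210: γ^2 = 3 + 2√(630) + 210 = 213 + 2√(630), so γ^2 - 213 = 2√(630); squaring, (γ^2 - 213)^2 = 4·630, i.e. γ^4 - 426γ^2 + 45369 - 2520 = 0, i.e. γ^4 - 426γ^2 + 42849 = 0. So γ is a root of x^4 - 426x^2 + 42849. This polynomial is irreducible over Q: it has no rational root (each ±√3 ± √210 is irrational), and any factorization into two quadratics over Q would force √(630) ∈ Q (pairing opposite roots) or √3, √210 ∈ Q (other pairings), all impossible. Hence [Q(γ):Q] = 4 = [Q(√3, √210):Q], so Q(γ) = Q(√3, √210).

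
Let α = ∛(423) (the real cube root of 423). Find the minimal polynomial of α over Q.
m_α(x) = x^3 - 423

α satisfies α^3 = 423, so x^3 - 423 annihilates α. By the rational root test, a rational root p/q (in lowest terms) of x^3 - 423 would satisfy p^3 = 423 q^3, forcing q = 1 and p^3 = 423; but 423 is not a perfect cube, contradiction. A monic cubic over Q with no rational root is irreducible (any nontrivial factorization would include a linear factor). Hence x^3 - 423 is the minimal polynomial of α, and in particular [Q(α):Q] = 3.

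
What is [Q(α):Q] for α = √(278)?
[Q(α):Q] = 2

[Q(α):Q] equals the degree of the minimal polynomial of α. Here α^2 = 278 and x^2 - 278 is irreducible (d = 278 is squarefree, ≠ 1, hence not a square), so deg(m_α) = 2. Thus [Q(α):Q] = 2.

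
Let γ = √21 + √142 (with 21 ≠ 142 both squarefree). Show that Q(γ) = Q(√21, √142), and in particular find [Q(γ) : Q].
[Q(γ) : Q] = 4 (equivalently, Q(γ) = Q(√21, √142))

Obviously Q(γ) ⊆ Q(√21, √142), and [Q(√21, √142):Q] = 4 (since 21, 142 are distinct squarefree integers > 1 with 2982 not a perfect square). To show equality we compute the minimal polynomial of γ. From γ = √21 + √142: γ^2 = 21 + 2√(2982) + 142 = 163 + 2√(2982), so γ^2 - 163 = 2√(2982); squaring, (γ^2 - 163)^2 = 4·2982, i.e. γ^4 - 326γ^2 + 26569 - 11928 = 0, i.e. γ^4 - 326γ^2 + 14641 = 0. So γ is a root of x^4 - 326x^2 + 14641. This polynomial is irreducible over Q: it has no rational root (each ±√21 ± √142 is irrational), and any factorization into two quadratics over Q would force √(2982) ∈ Q (pairing opposite roots) or √21, √142 ∈ Q (other pairings), all impossible. Hence [Q(γ):Q] = 4 = [Q(√21, √142):Q], so Q(γ) = Q(√21, √142).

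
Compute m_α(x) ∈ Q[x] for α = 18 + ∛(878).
m_α(x) = x^3 - 54x^2 + 972x - 6710

Set β = α - 18 = ∛(878), so β^3 = 878. Then (α - 18)^3 - 878 = 0, i.e. α is a root of g(x) = (x - 18)^3 - 878 = x^3 - 54x^2 + 972x - 6710. Since g(x) = h(x - 18) where h(x) = x^3 - 878, and h is irreducible over Q (because 878 is not a perfect cube, so h has no rational root, and a monic cubic with no rational root is irreducible), g is also irreducible (irreducibility is preserved under the substitution x → x - 18). Hence m_α(x) = x^3 - 54x^2 + 972x - 6710.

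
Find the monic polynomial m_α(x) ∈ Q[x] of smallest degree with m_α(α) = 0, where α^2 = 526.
m_α(x) = x^2 - 526

α satisfies α^2 - 526 = 0, so x^2 - 526 annihilates α. Since d = 526 is squarefree and ≠ 1, it is not a perfect square in Q, so x^2 - 526 has no rational root and is therefore irreducible over Q (a degree-2 polynomial over a field is irreducible iff it has no root). Hence m_α(x) = x^2 - 526.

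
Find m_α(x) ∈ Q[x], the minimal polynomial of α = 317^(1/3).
m_α(x) = x^3 - 317

α satisfies α^3 = 317, so x^3 - 317 annihilates α. By the rational root test, a rational root p/q (in lowest terms) of x^3 - 317 would satisfy p^3 = 317 q^3, forcing q = 1 and p^3 = 317; but 317 is not a perfect cube, contradiction. A monic cubic over Q with no rational root is irreducible (any nontrivial factorization would include a linear factor). Hence x^3 - 317 is the minimal polynomial of α, and in particular [Q(α):Q] = 3.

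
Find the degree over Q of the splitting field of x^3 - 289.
[K : Q] = 6

The roots of x^3 - 289 are ∛289, ω∛289, ω^2∛289 where ω = e^(2πi/3) is a primitive cube root of unity, so K = Q(∛289, ω). Now [Q(∛289):Q] = 3 (since 289 is not a perfect cube, x^3 - 289 is irreducible) and [Q(ω):Q] = 2. Both 2 and 3 divide [K:Q], and [K:Q] ≤ 3·2 = 6, so [K:Q] = 6. (Equivalently: Q(∛289) ⊂ R but ω ∉ R, so [K : Q(∛289)] = 2.)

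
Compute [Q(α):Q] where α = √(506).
[Q(α):Q] = 2

[Q(α):Q] equals the degree of the minimal polynomial of α. Here α^2 = 506 and x^2 - 506 is irreducible (d = 506 is squarefree, ≠ 1, hence not a square), so deg(m_α) = 2. Thus [Q(α):Q] = 2.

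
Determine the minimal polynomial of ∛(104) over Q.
m_α(x) = x^3 - 104

α satisfies α^3 = 104, so x^3 - 104 annihilates α. By the rational root test, a rational root p/q (in lowest terms) of x^3 - 104 would satisfy p^3 = 104 q^3, forcing q = 1 and p^3 = 104; but 104 is not a perfect cube, contradiction. A monic cubic over Q with no rational root is irreducible (any nontrivial factorization would include a linear factor). Hence x^3 - 104 is the minimal polynomial of α, and in particular [Q(α):Q] = 3.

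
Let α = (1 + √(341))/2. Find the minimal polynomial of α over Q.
m_α(x) = x^2 - x - 85

From 2α - 1 = √(341), squaring gives (2α - 1)^2 = 341, i.e. 4α^2 - 4α + 1 = 341, so α^2 - α + (1 - 341)/4 = 0. Since 341 ≡ 1 (mod 4), (1 - 341)/4 = -85 ∈ Z. The polynomial x^2 - x - 85 has discriminant 1 - 4·(-85) = 341, which is not a perfect square in Q (d = 341 is squarefree and ≠ 1), so x^2 - x - 85 is irreducible over Q. It is the minimal polynomial of α.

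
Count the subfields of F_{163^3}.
F_{163^3} has 2 subfields

The subfields of F_{p^n} are exactly the fields F_{p^d} for d | n (each is the fixed field of the unique index-d subgroup of Gal(F_{p^n}/F_p) ≅ Z/nZ). The divisors of n = 3 are {1, 3}, giving 2 subfields: F_{163^1}, F_{163^3}.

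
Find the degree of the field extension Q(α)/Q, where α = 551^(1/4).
[Q(α):Q] = 4

α is a root of x^4 - 551. By Eisenstein's criterion at the prime p = 19 (which divides the constant term 551 but p^2 = 361 does not, since 551 is squarefree), x^4 - 551 is irreducible over Q. Hence [Q(α):Q] = 4.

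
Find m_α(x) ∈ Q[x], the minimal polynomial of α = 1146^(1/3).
m_α(x) = x^3 - 1146

α satisfies α^3 = 1146, so x^3 - 1146 annihilates α. By the rational root test, a rational root p/q (in lowest terms) of x^3 - 1146 would satisfy p^3 = 1146 q^3, forcing q = 1 and p^3 = 1146; but 1146 is not a perfect cube, contradiction. A monic cubic over Q with no rational root is irreducible (any nontrivial factorization would include a linear factor). Hence x^3 - 1146 is the minimal polynomial of α, and in particular [Q(α):Q] = 3.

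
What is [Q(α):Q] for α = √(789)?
[Q(α):Q] = 2

[Q(α):Q] equals the degree of the minimal polynomial of α. Here α^2 = 789 and x^2 - 789 is irreducible (d = 789 is squarefree, ≠ 1, hence not a square), so deg(m_α) = 2. Thus [Q(α):Q] = 2.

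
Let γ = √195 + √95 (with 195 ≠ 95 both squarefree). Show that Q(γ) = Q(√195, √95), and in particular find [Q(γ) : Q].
[Q(γ) : Q] = 4 (equivalently, Q(γ) = Q(√195, √95))

Obviously Q(γ) ⊆ Q(√195, √95), and [Q(√195, √95):Q] = 4 (since 195, 95 are distinct squarefree integers > 1 with 18525 not a perfect square). To show equality we compute the minimal polynomial of γ. From γ = √195 + √95: γ^2 = 195 + 2√(18525) + 95 = 290 + 2√(18525), so γ^2 - 290 = 2√(18525); squaring, (γ^2 - 290)^2 = 4·18525, i.e. γ^4 - 580γ^2 + 84100 - 74100 = 0, i.e. γ^4 - 580γ^2 + 10000 = 0. So γ is a root of x^4 - 580x^2 + 10000. This polynomial is irreducible over Q: it has no rational root (each ±√195 ± √95 is irrational), and any factorization into two quadratics over Q would force √(18525) ∈ Q (pairing opposite roots) or √195, √95 ∈ Q (other pairings), all impossible. Hence [Q(γ):Q] = 4 = [Q(√195, √95):Q], so Q(γ) = Q(√195, √95).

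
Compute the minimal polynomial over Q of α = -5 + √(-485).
m_α(x) = x^2 + 10x + 510

From α + 5 = √(-485), squaring gives (α + 5)^2 = -485, i.e. α^2 + 10α + 25 = -485, so α^2 + 10α + 510 = 0. The discriminant of x^2 + 10x + 510 is (10)^2 - 4·(510) = 100 - 2040 = -1940, and 4·(-485) is not a perfect square in Q since -485 is squarefree and ≠ 1. Hence x^2 + 10x + 510 is irreducible over Q and is the minimal polynomial of α.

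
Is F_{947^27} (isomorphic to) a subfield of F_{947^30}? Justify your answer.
No: F_{947^27} is not a subfield of F_{947^30}

F_{p^m} embeds in F_{p^n} iff m | n. Here 27 ∤ 30 (since 30 = 1·27 + 3 with remainder 3 ≠ 0), so F_{947^27} is not a subfield of F_{947^30}. Equivalently: if it were, the tower law would give 27 = [F_{947^27}:F_947] dividing [F_{947^30}:F_947] = 30, contradiction.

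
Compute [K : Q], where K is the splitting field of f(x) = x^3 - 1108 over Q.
[K : Q] = 6

The roots of x^3 - 1108 are ∛1108, ω∛1108, ω^2∛1108 where ω = e^(2πi/3) is a primitive cube root of unity, so K = Q(∛1108, ω). Now [Q(∛1108):Q] = 3 (since 1108 is not a perfect cube, x^3 - 1108 is irreducible) and [Q(ω):Q] = 2. Both 2 and 3 divide [K:Q], and [K:Q] ≤ 3·2 = 6, so [K:Q] = 6. (Equivalently: Q(∛1108) ⊂ R but ω ∉ R, so [K : Q(∛1108)] = 2.)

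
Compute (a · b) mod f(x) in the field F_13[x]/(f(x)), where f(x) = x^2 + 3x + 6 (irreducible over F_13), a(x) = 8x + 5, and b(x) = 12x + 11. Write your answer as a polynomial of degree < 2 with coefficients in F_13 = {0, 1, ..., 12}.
a · b ≡ 3x + 12 (mod f(x))

Multiply in F_13[x]: a(x)·b(x) = (8x + 5)·(12x + 11) = 5x^2 + 5x + 3. This has degree ≥ 2, so divide by f(x) over F_13: 5x^2 + 5x + 3 = (5)·(x^2 + 3x + 6) + (3x + 12). Hence a·b ≡ 3x + 12 (mod f). (F_13[x]/(f) is a field with 13^2 = 169 elements since f is irreducible of degree 2.)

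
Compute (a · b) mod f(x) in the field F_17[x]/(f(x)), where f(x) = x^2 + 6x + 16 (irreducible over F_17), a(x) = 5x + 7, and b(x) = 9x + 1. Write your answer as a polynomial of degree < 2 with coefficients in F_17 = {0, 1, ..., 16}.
a · b ≡ 2x + 1 (mod f(x))

Multiply in F_17[x]: a(x)·b(x) = (5x + 7)·(9x + 1) = 11x^2 + 7. This has degree ≥ 2, so divide by f(x) over F_17: 11x^2 + 7 = (11)·(x^2 + 6x + 16) + (2x + 1). Hence a·b ≡ 2x + 1 (mod f). (F_17[x]/(f) is a field with 17^2 = 289 elements since f is irreducible of degree 2.)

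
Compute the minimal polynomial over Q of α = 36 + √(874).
m_α(x) = x^2 - 72x + 422

From α - 36 = √(874), squaring gives (α - 36)^2 = 874, i.e. α^2 - 72α + 1296 = 874, so α^2 - 72α + 422 = 0. The discriminant of x^2 - 72x + 422 is (-72)^2 - 4·(422) = 5184 - 1688 = 3496, and 4·(874) is not a perfect square in Q since 874 is squarefree and ≠ 1. Hence x^2 - 72x + 422 is irreducible over Q and is the minimal polynomial of α.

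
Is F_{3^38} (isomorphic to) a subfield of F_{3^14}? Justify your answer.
No: F_{3^38} is not a subfield of F_{3^14}

F_{p^m} embeds in F_{p^n} iff m | n. Here 38 ∤ 14 (since 14 = 0·38 + 14 with remainder 14 ≠ 0), so F_{3^38} is not a subfield of F_{3^14}. Equivalently: if it were, the tower law would give 38 = [F_{3^38}:F_3] dividing [F_{3^14}:F_3] = 14, contradiction.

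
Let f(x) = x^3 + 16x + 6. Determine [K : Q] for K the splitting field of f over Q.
[K : Q] = 6

By the rational root test, any rational root of the monic integer polynomial f(x) = x^3 + 16x + 6 must be an integer dividing the constant term 6, i.e. one of ±{1, 2, 3, 6}. Evaluating: f(1) = 23, f(-1) = -11, f(2) = 46, f(-2) = -34, f(3) = 81, f(-3) = -69, f(6) = 318, f(-6) = -306; none is 0, so f has no rational root and is therefore irreducible over Q (a cubic with no linear factor over a field is irreducible). For an irreducible cubic, the Galois group is A_3 or S_3 according as the discriminant disc(f) = -4a^3 - 27b^2 = -4·(16)^3 - 27·(6)^2 = -17356 is or is not a square in Q. Here disc(f) = -17356 is not a perfect square in Q, so the Galois group of f over Q is not contained in A_3 and must be all of S_3. The splitting field has degree |S_3| = 6 over Q, so [K : Q] = 6.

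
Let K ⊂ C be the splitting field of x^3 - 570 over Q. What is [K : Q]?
[K : Q] = 6

The roots of x^3 - 570 are ∛570, ω∛570, ω^2∛570 where ω = e^(2πi/3) is a primitive cube root of unity, so K = Q(∛570, ω). Now [Q(∛570):Q] = 3 (since 570 is not a perfect cube, x^3 - 570 is irreducible) and [Q(ω):Q] = 2. Both 2 and 3 divide [K:Q], and [K:Q] ≤ 3·2 = 6, so [K:Q] = 6. (Equivalently: Q(∛570) ⊂ R but ω ∉ R, so [K : Q(∛570)] = 2.)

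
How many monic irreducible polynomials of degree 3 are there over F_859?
There are 211279640 monic irreducible polynomials of degree 3 over F_859

Each element of F_{859^3} that lies in no proper subfield is a root of exactly one monic irreducible of degree 3 over F_859, and each such polynomial has 3 distinct roots in F_{859^3}. By Möbius inversion the count is N_859(3) = (1/3) Σ_{d|3} μ(3/d) · 859^d = (1/3)(μ(3)·859^1 + μ(1)·859^3) = 633838920/3 = 211279640.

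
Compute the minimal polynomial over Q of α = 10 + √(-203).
m_α(x) = x^2 - 20x + 303

From α - 10 = √(-203), squaring gives (α - 10)^2 = -203, i.e. α^2 - 20α + 100 = -203, so α^2 - 20α + 303 = 0. The discriminant of x^2 - 20x + 303 is (-20)^2 - 4·(303) = 400 - 1212 = -812, and 4·(-203) is not a perfect square in Q since -203 is squarefree and ≠ 1. Hence x^2 - 20x + 303 is irreducible over Q and is the minimal polynomial of α.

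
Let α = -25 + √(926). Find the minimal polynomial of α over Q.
m_α(x) = x^2 + 50x - 301

From α + 25 = √(926), squaring gives (α + 25)^2 = 926, i.e. α^2 + 50α + 625 = 926, so α^2 + 50α - 301 = 0. The discriminant of x^2 + 50x - 301 is (50)^2 - 4·(-301) = 2500 + 1204 = 3704, and 4·(926) is not a perfect square in Q since 926 is squarefree and ≠ 1. Hence x^2 + 50x - 301 is irreducible over Q and is the minimal polynomial of α.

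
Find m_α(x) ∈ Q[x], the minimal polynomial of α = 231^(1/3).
m_α(x) = x^3 - 231

α satisfies α^3 = 231, so x^3 - 231 annihilates α. By the rational root test, a rational root p/q (in lowest terms) of x^3 - 231 would satisfy p^3 = 231 q^3, forcing q = 1 and p^3 = 231; but 231 is not a perfect cube, contradiction. A monic cubic over Q with no rational root is irreducible (any nontrivial factorization would include a linear factor). Hence x^3 - 231 is the minimal polynomial of α, and in particular [Q(α):Q] = 3.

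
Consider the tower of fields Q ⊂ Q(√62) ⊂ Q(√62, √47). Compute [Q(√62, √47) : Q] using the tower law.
[Q(√62, √47) : Q] = 4

[Q(√62):Q] = 2 (min poly x^2 - 62, irreducible since 62 is squarefree > 1). For the top step, suppose √47 ∈ Q(√62), say √47 = c + d√62 with c, d ∈ Q. Squaring: 47 = c^2 + 62d^2 + 2cd√62. Since √62 ∉ Q this forces 2cd = 0. If d = 0 then √47 = c ∈ Q, contradicting 47 squarefree > 1. If c = 0 then 47 = 62d^2, so 62·47 = (62d)^2 is a perfect square in Q — but 62·47 = 2914 is not a perfect square (since 62 and 47 are distinct squarefree integers). Contradiction. Hence √47 ∉ Q(√62), so x^2 - 47 stays irreducible over Q(√62) and [Q(√62, √47) : Q(√62)] = 2. By the tower law, [Q(√62, √47) : Q] = 2 · 2 = 4.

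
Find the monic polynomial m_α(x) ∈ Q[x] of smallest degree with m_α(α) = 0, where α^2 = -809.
m_α(x) = x^2 + 809

α satisfies α^2 + 809 = 0, so x^2 + 809 annihilates α. Since d = -809 is squarefree and ≠ 1, it is not a perfect square in Q, so x^2 + 809 has no rational root and is therefore irreducible over Q (a degree-2 polynomial over a field is irreducible iff it has no root). Hence m_α(x) = x^2 + 809.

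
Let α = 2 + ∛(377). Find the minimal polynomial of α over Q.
m_α(x) = x^3 - 6x^2 + 12x - 385

Set β = α - 2 = ∛(377), so β^3 = 377. Then (α - 2)^3 - 377 = 0, i.e. α is a root of g(x) = (x - 2)^3 - 377 = x^3 - 6x^2 + 12x - 385. Since g(x) = h(x - 2) where h(x) = x^3 - 377, and h is irreducible over Q (because 377 is not a perfect cube, so h has no rational root, and a monic cubic with no rational root is irreducible), g is also irreducible (irreducibility is preserved under the substitution x → x - 2). Hence m_α(x) = x^3 - 6x^2 + 12x - 385.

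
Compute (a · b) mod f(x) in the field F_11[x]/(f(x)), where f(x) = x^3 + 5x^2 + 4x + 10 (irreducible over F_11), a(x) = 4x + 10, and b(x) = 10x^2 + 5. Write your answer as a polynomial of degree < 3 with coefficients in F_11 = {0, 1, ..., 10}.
a · b ≡ 10x^2 + 3x + 2 (mod f(x))

Multiply in F_11[x]: a(x)·b(x) = (4x + 10)·(10x^2 + 5) = 7x^3 + x^2 + 9x + 6. This has degree ≥ 3, so divide by f(x) over F_11: 7x^3 + x^2 + 9x + 6 = (7)·(x^3 + 5x^2 + 4x + 10) + (10x^2 + 3x + 2). Hence a·b ≡ 10x^2 + 3x + 2 (mod f). (F_11[x]/(f) is a field with 11^3 = 1331 elements since f is irreducible of degree 3.)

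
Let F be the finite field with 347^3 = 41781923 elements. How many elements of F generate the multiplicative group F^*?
There are φ(41781922) = 16421184 primitive elements

F_q^* is cyclic of order q - 1 = 41781922. A cyclic group of order m has exactly φ(m) generators. Here m = 41781922 = 2 · 7 · 13 · 173 · 1327, so the number of primitive elements is φ(41781922) = 16421184.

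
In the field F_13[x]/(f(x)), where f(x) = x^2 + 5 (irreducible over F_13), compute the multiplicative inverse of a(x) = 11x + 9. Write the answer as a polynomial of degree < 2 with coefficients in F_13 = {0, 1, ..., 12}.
a(x)^(-1) ≡ 8x + 10 (mod f(x))

Since f is irreducible over F_13, F_13[x]/(f) is a field and a(x) ≠ 0 has an inverse. Apply the extended Euclidean algorithm to f(x) and a(x) in F_13[x]: f(x) = (6x + 1)·a(x) + (9). The last nonzero remainder is the constant 9 = gcd(f, a) in F_13. Back-substituting through the division chain expresses 9 = s(x)·a(x) + t(x)·f(x) with s(x) ≡ 7x + 12 (mod f), so (7x + 12)·a(x) ≡ 9 (mod f). Multiplying by 9^(-1) ≡ 3 in F_13 gives a(x)^(-1) ≡ 3·(7x + 12) ≡ 8x + 10 (mod f). Check: (11x + 9)·(8x + 10) = 10x^2 + 12 ≡ 1 (mod x^2 + 5).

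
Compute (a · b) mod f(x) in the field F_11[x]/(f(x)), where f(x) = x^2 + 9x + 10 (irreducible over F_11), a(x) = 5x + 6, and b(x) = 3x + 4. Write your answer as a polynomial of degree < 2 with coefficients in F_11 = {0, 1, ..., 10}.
a · b ≡ 2x + 6 (mod f(x))

Multiply in F_11[x]: a(x)·b(x) = (5x + 6)·(3x + 4) = 4x^2 + 5x + 2. This has degree ≥ 2, so divide by f(x) over F_11: 4x^2 + 5x + 2 = (4)·(x^2 + 9x + 10) + (2x + 6). Hence a·b ≡ 2x + 6 (mod f). (F_11[x]/(f) is a field with 11^2 = 121 elements since f is irreducible of degree 2.)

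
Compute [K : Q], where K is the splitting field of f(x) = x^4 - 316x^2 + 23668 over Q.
[K : Q] = 4

Solving the quadratic in x^2: x^2 = (316 ± √(316^2 - 4·23668))/2 = (316 ± √5184)/2 = (316 ± 72)/2, giving x^2 = 122 or x^2 = 194. So f(x) = (x^2 - 122)(x^2 - 194) and the roots of f are ±√122, ±√194. Hence the splitting field is K = Q(√122, √194). Since 122 and 194 are distinct squarefree integers > 1, their product 23668 is not a perfect square, so √194 ∉ Q(√122). By the tower law [K:Q] = [Q(√122,√194):Q(√122)] · [Q(√122):Q] = 2 · 2 = 4.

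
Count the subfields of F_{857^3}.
F_{857^3} has 2 subfields

The subfields of F_{p^n} are exactly the fields F_{p^d} for d | n (each is the fixed field of the unique index-d subgroup of Gal(F_{p^n}/F_p) ≅ Z/nZ). The divisors of n = 3 are {1, 3}, giving 2 subfields: F_{857^1}, F_{857^3}.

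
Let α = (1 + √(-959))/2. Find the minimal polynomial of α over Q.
m_α(x) = x^2 - x + 240

From 2α - 1 = √(-959), squaring gives (2α - 1)^2 = -959, i.e. 4α^2 - 4α + 1 = -959, so α^2 - α + (1 + 959)/4 = 0. Since -959 ≡ 1 (mod 4), (1 + 959)/4 = 240 ∈ Z. The polynomial x^2 - x + 240 has discriminant 1 - 4·(240) = -959, which is not a perfect square in Q (d = -959 is squarefree and ≠ 1), so x^2 - x + 240 is irreducible over Q. It is the minimal polynomial of α.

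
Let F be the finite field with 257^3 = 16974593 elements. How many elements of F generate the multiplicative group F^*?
There are φ(16974592) = 8340480 primitive elements

F_q^* is cyclic of order q - 1 = 16974592. A cyclic group of order m has exactly φ(m) generators. Here m = 16974592 = 2^8 · 61 · 1087, so the number of primitive elements is φ(16974592) = 8340480.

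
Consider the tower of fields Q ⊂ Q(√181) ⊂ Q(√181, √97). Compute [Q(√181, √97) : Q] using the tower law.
[Q(√181, √97) : Q] = 4

[Q(√181):Q] = 2 (min poly x^2 - 181, irreducible since 181 is squarefree > 1). For the top step, suppose √97 ∈ Q(√181), say √97 = c + d√181 with c, d ∈ Q. Squaring: 97 = c^2 + 181d^2 + 2cd√181. Since √181 ∉ Q this forces 2cd = 0. If d = 0 then √97 = c ∈ Q, contradicting 97 squarefree > 1. If c = 0 then 97 = 181d^2, so 181·97 = (181d)^2 is a perfect square in Q — but 181·97 = 17557 is not a perfect square (since 181 and 97 are distinct squarefree integers). Contradiction. Hence √97 ∉ Q(√181), so x^2 - 97 stays irreducible over Q(√181) and [Q(√181, √97) : Q(√181)] = 2. By the tower law, [Q(√181, √97) : Q] = 2 · 2 = 4.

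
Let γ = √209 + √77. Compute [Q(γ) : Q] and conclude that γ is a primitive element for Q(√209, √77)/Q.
[Q(γ) : Q] = 4 (equivalently, Q(γ) = Q(√209, √77))

Obviously Q(γ) ⊆ Q(√209, √77), and [Q(√209, √77):Q] = 4 (since 209, 77 are distinct squarefree integers > 1 with 16093 not a perfect square). To show equality we compute the minimal polynomial of γ. From γ = √209 + √77: γ^2 = 209 + 2√(16093) + 77 = 286 + 2√(16093), so γ^2 - 286 = 2√(16093); squaring, (γ^2 - 286)^2 = 4·16093, i.e. γ^4 - 572γ^2 + 81796 - 64372 = 0, i.e. γ^4 - 572γ^2 + 17424 = 0. So γ is a root of x^4 - 572x^2 + 17424. This polynomial is irreducible over Q: it has no rational root (each ±√209 ± √77 is irrational), and any factorization into two quadratics over Q would force √(16093) ∈ Q (pairing opposite roots) or √209, √77 ∈ Q (other pairings), all impossible. Hence [Q(γ):Q] = 4 = [Q(√209, √77):Q], so Q(γ) = Q(√209, √77).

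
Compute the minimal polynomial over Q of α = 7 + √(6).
m_α(x) = x^2 - 14x + 43

From α - 7 = √(6), squaring gives (α - 7)^2 = 6, i.e. α^2 - 14α + 49 = 6, so α^2 - 14α + 43 = 0. The discriminant of x^2 - 14x + 43 is (-14)^2 - 4·(43) = 196 - 172 = 24, and 4·(6) is not a perfect square in Q since 6 is squarefree and ≠ 1. Hence x^2 - 14x + 43 is irreducible over Q and is the minimal polynomial of α.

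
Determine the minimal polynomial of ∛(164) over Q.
m_α(x) = x^3 - 164

α satisfies α^3 = 164, so x^3 - 164 annihilates α. By the rational root test, a rational root p/q (in lowest terms) of x^3 - 164 would satisfy p^3 = 164 q^3, forcing q = 1 and p^3 = 164; but 164 is not a perfect cube, contradiction. A monic cubic over Q with no rational root is irreducible (any nontrivial factorization would include a linear factor). Hence x^3 - 164 is the minimal polynomial of α, and in particular [Q(α):Q] = 3.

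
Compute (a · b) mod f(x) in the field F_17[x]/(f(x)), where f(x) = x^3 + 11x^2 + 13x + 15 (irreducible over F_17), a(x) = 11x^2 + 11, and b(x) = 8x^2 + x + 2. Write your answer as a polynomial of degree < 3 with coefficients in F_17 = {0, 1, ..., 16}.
a · b ≡ 7x^2 + 14x + 12 (mod f(x))

Multiply in F_17[x]: a(x)·b(x) = (11x^2 + 11)·(8x^2 + x + 2) = 3x^4 + 11x^3 + 8x^2 + 11x + 5. This has degree ≥ 3, so divide by f(x) over F_17: 3x^4 + 11x^3 + 8x^2 + 11x + 5 = (3x + 12)·(x^3 + 11x^2 + 13x + 15) + (7x^2 + 14x + 12). Hence a·b ≡ 7x^2 + 14x + 12 (mod f). (F_17[x]/(f) is a field with 17^3 = 4913 elements since f is irreducible of degree 3.)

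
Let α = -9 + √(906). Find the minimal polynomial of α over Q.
m_α(x) = x^2 + 18x - 825

From α + 9 = √(906), squaring gives (α + 9)^2 = 906, i.e. α^2 + 18α + 81 = 906, so α^2 + 18α - 825 = 0. The discriminant of x^2 + 18x - 825 is (18)^2 - 4·(-825) = 324 + 3300 = 3624, and 4·(906) is not a perfect square in Q since 906 is squarefree and ≠ 1. Hence x^2 + 18x - 825 is irreducible over Q and is the minimal polynomial of α.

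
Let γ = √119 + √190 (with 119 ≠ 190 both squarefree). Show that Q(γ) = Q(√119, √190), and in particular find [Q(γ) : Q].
[Q(γ) : Q] = 4 (equivalently, Q(γ) = Q(√119, √190))

Obviously Q(γ) ⊆ Q(√119, √190), and [Q(√119, √190):Q] = 4 (since 119, 190 are distinct squarefree integers > 1 with 22610 not a perfect square). To show equality we compute the minimal polynomial of γ. From γ = √119 + √190: γ^2 = 119 + 2√(22610) + 190 = 309 + 2√(22610), so γ^2 - 309 = 2√(22610); squaring, (γ^2 - 309)^2 = 4·22610, i.e. γ^4 - 618γ^2 + 95481 - 90440 = 0, i.e. γ^4 - 618γ^2 + 5041 = 0. So γ is a root of x^4 - 618x^2 + 5041. This polynomial is irreducible over Q: it has no rational root (each ±√119 ± √190 is irrational), and any factorization into two quadratics over Q would force √(22610) ∈ Q (pairing opposite roots) or √119, √190 ∈ Q (other pairings), all impossible. Hence [Q(γ):Q] = 4 = [Q(√119, √190):Q], so Q(γ) = Q(√119, √190).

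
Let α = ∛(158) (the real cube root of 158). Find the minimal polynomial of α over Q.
m_α(x) = x^3 - 158

α satisfies α^3 = 158, so x^3 - 158 annihilates α. By the rational root test, a rational root p/q (in lowest terms) of x^3 - 158 would satisfy p^3 = 158 q^3, forcing q = 1 and p^3 = 158; but 158 is not a perfect cube, contradiction. A monic cubic over Q with no rational root is irreducible (any nontrivial factorization would include a linear factor). Hence x^3 - 158 is the minimal polynomial of α, and in particular [Q(α):Q] = 3.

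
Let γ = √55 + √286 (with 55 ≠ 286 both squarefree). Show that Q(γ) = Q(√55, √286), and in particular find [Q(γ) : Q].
[Q(γ) : Q] = 4 (equivalently, Q(γ) = Q(√55, √286))

Obviously Q(γ) ⊆ Q(√55, √286), and [Q(√55, √286):Q] = 4 (since 55, 286 are distinct squarefree integers > 1 with 15730 not a perfect square). To show equality we compute the minimal polynomial of γ. From γ = √55 + √286: γ^2 = 55 + 2√(15730) + 286 = 341 + 2√(15730), so γ^2 - 341 = 2√(15730); squaring, (γ^2 - 341)^2 = 4·15730, i.e. γ^4 - 682γ^2 + 116281 - 62920 = 0, i.e. γ^4 - 682γ^2 + 53361 = 0. So γ is a root of x^4 - 682x^2 + 53361. This polynomial is irreducible over Q: it has no rational root (each ±√55 ± √286 is irrational), and any factorization into two quadratics over Q would force √(15730) ∈ Q (pairing opposite roots) or √55, √286 ∈ Q (other pairings), all impossible. Hence [Q(γ):Q] = 4 = [Q(√55, √286):Q], so Q(γ) = Q(√55, √286).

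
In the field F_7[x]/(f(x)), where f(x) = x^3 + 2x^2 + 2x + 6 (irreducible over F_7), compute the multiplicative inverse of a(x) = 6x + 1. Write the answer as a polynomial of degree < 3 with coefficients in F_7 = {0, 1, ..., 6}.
a(x)^(-1) ≡ 2x^2 + 6x + 3 (mod f(x))

Since f is irreducible over F_7, F_7[x]/(f) is a field and a(x) ≠ 0 has an inverse. Apply the extended Euclidean algorithm to f(x) and a(x) in F_7[x]: f(x) = (6x^2 + 4x + 2)·a(x) + (4). The last nonzero remainder is the constant 4 = gcd(f, a) in F_7. Back-substituting through the division chain expresses 4 = s(x)·a(x) + t(x)·f(x) with s(x) ≡ x^2 + 3x + 5 (mod f), so (x^2 + 3x + 5)·a(x) ≡ 4 (mod f). Multiplying by 4^(-1) ≡ 2 in F_7 gives a(x)^(-1) ≡ 2·(x^2 + 3x + 5) ≡ 2x^2 + 6x + 3 (mod f). Check: (6x + 1)·(2x^2 + 6x + 3) = 5x^3 + 3x^2 + 3x + 3 ≡ 1 (mod x^3 + 2x^2 + 2x + 6).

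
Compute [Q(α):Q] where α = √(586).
[Q(α):Q] = 2

[Q(α):Q] equals the degree of the minimal polynomial of α. Here α^2 = 586 and x^2 - 586 is irreducible (d = 586 is squarefree, ≠ 1, hence not a square), so deg(m_α) = 2. Thus [Q(α):Q] = 2.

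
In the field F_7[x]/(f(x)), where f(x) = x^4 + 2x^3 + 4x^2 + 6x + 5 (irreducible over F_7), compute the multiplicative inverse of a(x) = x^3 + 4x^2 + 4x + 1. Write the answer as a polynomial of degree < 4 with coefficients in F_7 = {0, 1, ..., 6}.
a(x)^(-1) ≡ 4x^3 + 6x^2 + 3x + 3 (mod f(x))

Since f is irreducible over F_7, F_7[x]/(f) is a field and a(x) ≠ 0 has an inverse. Apply the extended Euclidean algorithm to f(x) and a(x) in F_7[x]: f(x) = (x + 5)·a(x) + (x^2 + 6x);  a(x) = (x + 5)·(x^2 + 6x) + (2x + 1);  (x^2 + 6x) = (4x + 1)·(2x + 1) + (6). The last nonzero remainder is the constant 6 = gcd(f, a) in F_7. Back-substituting through the division chain expresses 6 = s(x)·a(x) + t(x)·f(x) with s(x) ≡ 3x^3 + x^2 + 4x + 4 (mod f), so (3x^3 + x^2 + 4x + 4)·a(x) ≡ 6 (mod f). Multiplying by 6^(-1) ≡ 6 in F_7 gives a(x)^(-1) ≡ 6·(3x^3 + x^2 + 4x + 4) ≡ 4x^3 + 6x^2 + 3x + 3 (mod f). Check: (x^3 + 4x^2 + 4x + 1)·(4x^3 + 6x^2 + 3x + 3) = 4x^6 + x^5 + x^4 + x^3 + 2x^2 + x + 3 ≡ 1 (mod x^4 + 2x^3 + 4x^2 + 6x + 5).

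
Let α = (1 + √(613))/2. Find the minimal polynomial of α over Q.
m_α(x) = x^2 - x - 153

From 2α - 1 = √(613), squaring gives (2α - 1)^2 = 613, i.e. 4α^2 - 4α + 1 = 613, so α^2 - α + (1 - 613)/4 = 0. Since 613 ≡ 1 (mod 4), (1 - 613)/4 = -153 ∈ Z. The polynomial x^2 - x - 153 has discriminant 1 - 4·(-153) = 613, which is not a perfect square in Q (d = 613 is squarefree and ≠ 1), so x^2 - x - 153 is irreducible over Q. It is the minimal polynomial of α.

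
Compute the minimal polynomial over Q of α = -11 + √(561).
m_α(x) = x^2 + 22x - 440

From α + 11 = √(561), squaring gives (α + 11)^2 = 561, i.e. α^2 + 22α + 121 = 561, so α^2 + 22α - 440 = 0. The discriminant of x^2 + 22x - 440 is (22)^2 - 4·(-440) = 484 + 1760 = 2244, and 4·(561) is not a perfect square in Q since 561 is squarefree and ≠ 1. Hence x^2 + 22x - 440 is irreducible over Q and is the minimal polynomial of α.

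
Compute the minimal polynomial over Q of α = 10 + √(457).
m_α(x) = x^2 - 20x - 357

From α - 10 = √(457), squaring gives (α - 10)^2 = 457, i.e. α^2 - 20α + 100 = 457, so α^2 - 20α - 357 = 0. The discriminant of x^2 - 20x - 357 is (-20)^2 - 4·(-357) = 400 + 1428 = 1828, and 4·(457) is not a perfect square in Q since 457 is squarefree and ≠ 1. Hence x^2 - 20x - 357 is irreducible over Q and is the minimal polynomial of α.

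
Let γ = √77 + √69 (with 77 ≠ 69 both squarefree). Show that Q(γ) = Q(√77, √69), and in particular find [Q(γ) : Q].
[Q(γ) : Q] = 4 (equivalently, Q(γ) = Q(√77, √69))

Obviously Q(γ) ⊆ Q(√77, √69), and [Q(√77, √69):Q] = 4 (since 77, 69 are distinct squarefree integers > 1 with 5313 not a perfect square). To show equality we compute the minimal polynomial of γ. From γ = √77 + √69: γ^2 = 77 + 2√(5313) + 69 = 146 + 2√(5313), so γ^2 - 146 = 2√(5313); squaring, (γ^2 - 146)^2 = 4·5313, i.e. γ^4 - 292γ^2 + 21316 - 21252 = 0, i.e. γ^4 - 292γ^2 + 64 = 0. So γ is a root of x^4 - 292x^2 + 64. This polynomial is irreducible over Q: it has no rational root (each ±√77 ± √69 is irrational), and any factorization into two quadratics over Q would force √(5313) ∈ Q (pairing opposite roots) or √77, √69 ∈ Q (other pairings), all impossible. Hence [Q(γ):Q] = 4 = [Q(√77, √69):Q], so Q(γ) = Q(√77, √69).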